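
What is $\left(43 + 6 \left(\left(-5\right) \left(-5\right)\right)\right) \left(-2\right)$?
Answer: $-386$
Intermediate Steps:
$\left(43 + 6 \left(\left(-5\right) \left(-5\right)\right)\right) \left(-2\right) = \left(43 + 6 \cdot 25\right) \left(-2\right) = \left(43 + 150\right) \left(-2\right) = 193 \left(-2\right) = -386$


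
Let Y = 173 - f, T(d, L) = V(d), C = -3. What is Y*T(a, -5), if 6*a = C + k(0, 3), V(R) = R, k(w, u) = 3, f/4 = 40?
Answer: 0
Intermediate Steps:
f = 160 (f = 4*40 = 160)
a = 0 (a = (-3 + 3)/6 = (⅙)*0 = 0)
T(d, L) = d
Y = 13 (Y = 173 - 1*160 = 173 - 160 = 13)
Y*T(a, -5) = 13*0 = 0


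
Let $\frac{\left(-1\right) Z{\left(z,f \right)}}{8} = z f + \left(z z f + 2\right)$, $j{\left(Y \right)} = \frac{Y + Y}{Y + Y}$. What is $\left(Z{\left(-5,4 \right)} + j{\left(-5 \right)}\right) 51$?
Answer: $-33405$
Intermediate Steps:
$j{\left(Y \right)} = 1$ ($j{\left(Y \right)} = \frac{2 Y}{2 Y} = 2 Y \frac{1}{2 Y} = 1$)
$Z{\left(z,f \right)} = -16 - 8 f z - 8 f z^{2}$ ($Z{\left(z,f \right)} = - 8 \left(z f + \left(z z f + 2\right)\right) = - 8 \left(f z + \left(z^{2} f + 2\right)\right) = - 8 \left(f z + \left(f z^{2} + 2\right)\right) = - 8 \left(f z + \left(2 + f z^{2}\right)\right) = - 8 \left(2 + f z + f z^{2}\right) = -16 - 8 f z - 8 f z^{2}$)
$\left(Z{\left(-5,4 \right)} + j{\left(-5 \right)}\right) 51 = \left(\left(-16 - 32 \left(-5\right) - 32 \left(-5\right)^{2}\right) + 1\right) 51 = \left(\left(-16 + 160 - 32 \cdot 25\right) + 1\right) 51 = \left(\left(-16 + 160 - 800\right) + 1\right) 51 = \left(-656 + 1\right) 51 = \left(-655\right) 51 = -33405$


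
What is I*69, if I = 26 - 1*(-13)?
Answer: 2691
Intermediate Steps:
I = 39 (I = 26 + 13 = 39)
I*69 = 39*69 = 2691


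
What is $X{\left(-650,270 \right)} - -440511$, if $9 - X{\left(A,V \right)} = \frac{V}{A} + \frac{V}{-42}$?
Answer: $\frac{200439714}{455} \approx 4.4053 \cdot 10^{5}$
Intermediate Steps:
$X{\left(A,V \right)} = 9 + \frac{V}{42} - \frac{V}{A}$ ($X{\left(A,V \right)} = 9 - \left(\frac{V}{A} + \frac{V}{-42}\right) = 9 - \left(\frac{V}{A} + V \left(- \frac{1}{42}\right)\right) = 9 - \left(\frac{V}{A} - \frac{V}{42}\right) = 9 - \left(- \frac{V}{42} + \frac{V}{A}\right) = 9 + \left(\frac{V}{42} - \frac{V}{A}\right) = 9 + \frac{V}{42} - \frac{V}{A}$)
$X{\left(-650,270 \right)} - -440511 = \left(9 + \frac{1}{42} \cdot 270 - \frac{270}{-650}\right) - -440511 = \left(9 + \frac{45}{7} - 270 \left(- \frac{1}{650}\right)\right) + 440511 = \left(9 + \frac{45}{7} + \frac{27}{65}\right) + 440511 = \frac{7209}{455} + 440511 = \frac{200439714}{455}$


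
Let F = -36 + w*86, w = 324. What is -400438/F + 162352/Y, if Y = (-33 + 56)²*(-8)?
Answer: -388286567/7360506 ≈ -52.753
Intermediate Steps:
Y = -4232 (Y = 23²*(-8) = 529*(-8) = -4232)
F = 27828 (F = -36 + 324*86 = -36 + 27864 = 27828)
-400438/F + 162352/Y = -400438/27828 + 162352/(-4232) = -400438*1/27828 + 162352*(-1/4232) = -200219/13914 - 20294/529 = -388286567/7360506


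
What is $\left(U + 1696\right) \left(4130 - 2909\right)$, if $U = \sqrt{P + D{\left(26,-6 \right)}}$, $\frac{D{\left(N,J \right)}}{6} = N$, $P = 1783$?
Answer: $2070816 + 1221 \sqrt{1939} \approx 2.1246 \cdot 10^{6}$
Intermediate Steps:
$D{\left(N,J \right)} = 6 N$
$U = \sqrt{1939}$ ($U = \sqrt{1783 + 6 \cdot 26} = \sqrt{1783 + 156} = \sqrt{1939} \approx 44.034$)
$\left(U + 1696\right) \left(4130 - 2909\right) = \left(\sqrt{1939} + 1696\right) \left(4130 - 2909\right) = \left(1696 + \sqrt{1939}\right) 1221 = 2070816 + 1221 \sqrt{1939}$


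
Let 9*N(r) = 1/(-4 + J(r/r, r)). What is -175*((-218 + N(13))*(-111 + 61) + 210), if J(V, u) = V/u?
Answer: -892524500/459 ≈ -1.9445e+6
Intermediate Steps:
N(r) = 1/(9*(-4 + 1/r)) (N(r) = 1/(9*(-4 + (r/r)/r)) = 1/(9*(-4 + 1/r)))
-175*((-218 + N(13))*(-111 + 61) + 210) = -175*((-218 - 1*13/(-9 + 36*13))*(-111 + 61) + 210) = -175*((-218 - 1*13/(-9 + 468))*(-50) + 210) = -175*((-218 - 1*13/459)*(-50) + 210) = -175*((-218 - 1*13*1/459)*(-50) + 210) = -175*((-218 - 13/459)*(-50) + 210) = -175*(-100075/459*(-50) + 210) = -175*(5003750/459 + 210) = -175*5100140/459 = -892524500/459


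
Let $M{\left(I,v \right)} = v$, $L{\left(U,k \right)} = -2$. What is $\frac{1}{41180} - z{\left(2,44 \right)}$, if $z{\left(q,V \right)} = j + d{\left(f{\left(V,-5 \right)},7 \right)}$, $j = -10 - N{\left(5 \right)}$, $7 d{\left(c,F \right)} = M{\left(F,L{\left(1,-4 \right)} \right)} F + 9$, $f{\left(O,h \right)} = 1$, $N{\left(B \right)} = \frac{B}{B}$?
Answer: $\frac{3376767}{288260} \approx 11.714$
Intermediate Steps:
$N{\left(B \right)} = 1$
$d{\left(c,F \right)} = \frac{9}{7} - \frac{2 F}{7}$ ($d{\left(c,F \right)} = \frac{- 2 F + 9}{7} = \frac{9 - 2 F}{7} = \frac{9}{7} - \frac{2 F}{7}$)
$j = -11$ ($j = -10 - 1 = -11$)
$z{\left(q,V \right)} = - \frac{82}{7}$ ($z{\left(q,V \right)} = -11 + \left(\frac{9}{7} - 2\right) = -11 - \frac{5}{7} = - \frac{82}{7}$)
$\frac{1}{41180} - z{\left(2,44 \right)} = \frac{1}{41180} - - \frac{82}{7} = \frac{1}{41180} + \frac{82}{7} = \frac{3376767}{288260}$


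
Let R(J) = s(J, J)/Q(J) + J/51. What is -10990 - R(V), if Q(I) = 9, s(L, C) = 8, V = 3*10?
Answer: -1681696/153 ≈ -10991.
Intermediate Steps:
V = 30
R(J) = 8/9 + J/51
-10990 - R(V) = -10990 - (8/9 + (1/51)*30) = -10990 - (8/9 + 10/17) = -10990 - 1*226/153 = -10990 - 226/153 = -1681696/153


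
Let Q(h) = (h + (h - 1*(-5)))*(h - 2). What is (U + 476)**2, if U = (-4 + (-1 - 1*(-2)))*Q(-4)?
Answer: 178084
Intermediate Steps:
Q(h) = (-2 + h)*(5 + 2*h) (Q(h) = (h + (h + 5))*(-2 + h) = (h + (5 + h))*(-2 + h) = (5 + 2*h)*(-2 + h) = (-2 + h)*(5 + 2*h))
U = -54 (U = (-4 + (-1 - 1*(-2)))*(-10 - 4 + 2*(-4)**2) = (-4 + (-1 + 2))*(-10 - 4 + 2*16) = (-4 + 1)*(-10 - 4 + 32) = -3*18 = -54)
(U + 476)**2 = (-54 + 476)**2 = 422**2 = 178084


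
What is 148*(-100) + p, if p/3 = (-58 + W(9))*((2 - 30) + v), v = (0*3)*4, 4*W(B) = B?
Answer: -10117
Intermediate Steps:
W(B) = B/4
v = 0 (v = 0*4 = 0)
p = 4683 (p = 3*((-58 + (¼)*9)*((2 - 30) + 0)) = 3*((-58 + 9/4)*(-28 + 0)) = 3*(-223/4*(-28)) = 3*1561 = 4683)
148*(-100) + p = 148*(-100) + 4683 = -14800 + 4683 = -10117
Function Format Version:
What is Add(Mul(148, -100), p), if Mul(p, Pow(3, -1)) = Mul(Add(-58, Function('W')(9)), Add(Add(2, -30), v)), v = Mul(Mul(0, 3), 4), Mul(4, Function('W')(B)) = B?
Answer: -10117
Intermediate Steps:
Function('W')(B) = Mul(Rational(1, 4), B)
v = 0 (v = Mul(0, 4) = 0)
p = 4683 (p = Mul(3, Mul(Add(-58, Mul(Rational(1, 4), 9)), Add(Add(2, -30), 0))) = Mul(3, Mul(Add(-58, Rational(9, 4)), Add(-28, 0))) = Mul(3, Mul(Rational(-223, 4), -28)) = Mul(3, 1561) = 4683)
Add(Mul(148, -100), p) = Add(Mul(148, -100), 4683) = Add(-14800, 4683) = -10117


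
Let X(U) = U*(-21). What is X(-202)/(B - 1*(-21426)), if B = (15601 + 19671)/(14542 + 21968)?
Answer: 38718855/195574633 ≈ 0.19797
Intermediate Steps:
B = 17636/18255 (B = 35272/36510 = 35272*(1/36510) = 17636/18255 ≈ 0.96609)
X(U) = -21*U
X(-202)/(B - 1*(-21426)) = (-21*(-202))/(17636/18255 - 1*(-21426)) = 4242/(17636/18255 + 21426) = 4242/(391149266/18255) = 4242*(18255/391149266) = 38718855/195574633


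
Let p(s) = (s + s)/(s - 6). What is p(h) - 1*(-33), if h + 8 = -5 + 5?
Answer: 239/7 ≈ 34.143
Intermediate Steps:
h = -8 (h = -8 + (-5 + 5) = -8 + 0 = -8)
p(s) = 2*s/(-6 + s) (p(s) = (2*s)/(-6 + s) = 2*s/(-6 + s))
p(h) - 1*(-33) = 2*(-8)/(-6 - 8) - 1*(-33) = 2*(-8)/(-14) + 33 = 2*(-8)*(-1/14) + 33 = 8/7 + 33 = 239/7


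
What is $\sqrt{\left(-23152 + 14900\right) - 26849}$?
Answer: $i \sqrt{35101} \approx 187.35 i$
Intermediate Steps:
$\sqrt{\left(-23152 + 14900\right) - 26849} = \sqrt{-8252 - 26849} = \sqrt{-35101} = i \sqrt{35101}$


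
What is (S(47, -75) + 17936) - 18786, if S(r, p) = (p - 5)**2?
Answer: 5550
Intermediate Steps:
S(r, p) = (-5 + p)**2
(S(47, -75) + 17936) - 18786 = ((-5 - 75)**2 + 17936) - 18786 = ((-80)**2 + 17936) - 18786 = (6400 + 17936) - 18786 = 24336 - 18786 = 5550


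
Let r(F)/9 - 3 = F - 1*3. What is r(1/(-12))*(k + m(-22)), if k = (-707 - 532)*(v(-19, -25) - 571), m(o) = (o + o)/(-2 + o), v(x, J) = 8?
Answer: -4185353/8 ≈ -5.2317e+5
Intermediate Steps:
m(o) = 2*o/(-2 + o) (m(o) = (2*o)/(-2 + o) = 2*o/(-2 + o))
r(F) = 9*F (r(F) = 27 + 9*(F - 1*3) = 27 + 9*(F - 3) = 27 + 9*(-3 + F) = 27 + (-27 + 9*F) = 9*F)
k = 697557 (k = (-707 - 532)*(8 - 571) = -1239*(-563) = 697557)
r(1/(-12))*(k + m(-22)) = (9/(-12))*(697557 + 2*(-22)/(-2 - 22)) = (9*(-1/12))*(697557 + 2*(-22)/(-24)) = -3*(697557 + 2*(-22)*(-1/24))/4 = -3*(697557 + 11/6)/4 = -¾*4185353/6 = -4185353/8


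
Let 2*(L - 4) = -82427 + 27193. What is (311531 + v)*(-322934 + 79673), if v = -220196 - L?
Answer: -28935409428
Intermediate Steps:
L = -27613 (L = 4 + (-82427 + 27193)/2 = 4 + (½)*(-55234) = 4 - 27617 = -27613)
v = -192583 (v = -220196 - 1*(-27613) = -220196 + 27613 = -192583)
(311531 + v)*(-322934 + 79673) = (311531 - 192583)*(-322934 + 79673) = 118948*(-243261) = -28935409428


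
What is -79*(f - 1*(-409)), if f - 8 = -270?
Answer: -11613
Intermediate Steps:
f = -262 (f = 8 - 270 = -262)
-79*(f - 1*(-409)) = -79*(-262 - 1*(-409)) = -79*(-262 + 409) = -79*147 = -11613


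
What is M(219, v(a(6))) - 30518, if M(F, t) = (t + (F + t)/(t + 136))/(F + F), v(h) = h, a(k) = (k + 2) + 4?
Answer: -659432275/21608 ≈ -30518.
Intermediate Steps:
a(k) = 6 + k (a(k) = (2 + k) + 4 = 6 + k)
M(F, t) = (t + (F + t)/(136 + t))/(2*F) (M(F, t) = (t + (F + t)/(136 + t))/((2*F)) = (t + (F + t)/(136 + t))*(1/(2*F)) = (t + (F + t)/(136 + t))/(2*F))
M(219, v(a(6))) - 30518 = (½)*(219 + (6 + 6)² + 137*(6 + 6))/(219*(136 + (6 + 6))) - 30518 = (½)*(1/219)*(219 + 12² + 137*12)/(136 + 12) - 30518 = (½)*(1/219)*(219 + 144 + 1644)/148 - 30518 = (½)*(1/219)*(1/148)*2007 - 30518 = 669/21608 - 30518 = -659432275/21608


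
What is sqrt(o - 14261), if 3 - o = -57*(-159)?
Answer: I*sqrt(23321) ≈ 152.71*I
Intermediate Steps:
o = -9060 (o = 3 - (-57)*(-159) = 3 - 1*9063 = 3 - 9063 = -9060)
sqrt(o - 14261) = sqrt(-9060 - 14261) = sqrt(-23321) = I*sqrt(23321)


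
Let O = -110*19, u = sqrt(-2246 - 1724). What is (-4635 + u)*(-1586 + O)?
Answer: 17038260 - 3676*I*sqrt(3970) ≈ 1.7038e+7 - 2.3162e+5*I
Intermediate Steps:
u = I*sqrt(3970) (u = sqrt(-3970) = I*sqrt(3970) ≈ 63.008*I)
O = -2090
(-4635 + u)*(-1586 + O) = (-4635 + I*sqrt(3970))*(-1586 - 2090) = (-4635 + I*sqrt(3970))*(-3676) = 17038260 - 3676*I*sqrt(3970)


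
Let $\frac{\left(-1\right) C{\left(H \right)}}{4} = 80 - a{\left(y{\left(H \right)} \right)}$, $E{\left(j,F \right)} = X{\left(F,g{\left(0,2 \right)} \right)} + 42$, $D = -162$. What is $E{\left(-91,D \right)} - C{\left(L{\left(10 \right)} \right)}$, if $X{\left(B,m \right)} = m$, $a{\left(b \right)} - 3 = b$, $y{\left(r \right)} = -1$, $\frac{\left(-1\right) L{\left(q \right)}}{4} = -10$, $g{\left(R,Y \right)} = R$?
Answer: $354$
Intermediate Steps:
$L{\left(q \right)} = 40$ ($L{\left(q \right)} = \left(-4\right) \left(-10\right) = 40$)
$a{\left(b \right)} = 3 + b$
$E{\left(j,F \right)} = 42$ ($E{\left(j,F \right)} = 0 + 42 = 42$)
$C{\left(H \right)} = -312$ ($C{\left(H \right)} = - 4 \left(80 - \left(3 - 1\right)\right) = - 4 \left(80 - 2\right) = \left(-4\right) 78 = -312$)
$E{\left(-91,D \right)} - C{\left(L{\left(10 \right)} \right)} = 42 - -312 = 42 + 312 = 354$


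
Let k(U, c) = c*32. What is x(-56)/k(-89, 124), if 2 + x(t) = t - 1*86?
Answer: -9/248 ≈ -0.036290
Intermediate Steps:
x(t) = -88 + t (x(t) = -2 + (t - 1*86) = -2 + (t - 86) = -2 + (-86 + t) = -88 + t)
k(U, c) = 32*c
x(-56)/k(-89, 124) = (-88 - 56)/((32*124)) = -144/3968 = -144*1/3968 = -9/248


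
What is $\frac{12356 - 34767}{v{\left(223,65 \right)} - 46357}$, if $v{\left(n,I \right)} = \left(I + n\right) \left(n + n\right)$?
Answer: $- \frac{22411}{82091} \approx -0.273$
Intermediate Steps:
$v{\left(n,I \right)} = 2 n \left(I + n\right)$ ($v{\left(n,I \right)} = \left(I + n\right) 2 n = 2 n \left(I + n\right)$)
$\frac{12356 - 34767}{v{\left(223,65 \right)} - 46357} = \frac{12356 - 34767}{2 \cdot 223 \left(65 + 223\right) - 46357} = - \frac{22411}{2 \cdot 223 \cdot 288 - 46357} = - \frac{22411}{128448 - 46357} = - \frac{22411}{82091}$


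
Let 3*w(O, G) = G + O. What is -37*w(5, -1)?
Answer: -148/3 ≈ -49.333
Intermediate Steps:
w(O, G) = G/3 + O/3 (w(O, G) = (G + O)/3 = G/3 + O/3)
-37*w(5, -1) = -37*((⅓)*(-1) + (⅓)*5) = -37*(-⅓ + 5/3) = -37*4/3 = -148/3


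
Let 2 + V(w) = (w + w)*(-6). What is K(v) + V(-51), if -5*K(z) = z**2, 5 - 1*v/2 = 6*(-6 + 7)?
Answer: 3046/5 ≈ 609.20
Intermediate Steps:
v = -2 (v = 10 - 12*(-6 + 7) = 10 - 12 = -2)
V(w) = -2 - 12*w (V(w) = -2 + (w + w)*(-6) = -2 + (2*w)*(-6) = -2 - 12*w)
K(z) = -z**2/5
K(v) + V(-51) = -1/5*(-2)**2 + (-2 - 12*(-51)) = -1/5*4 + (-2 + 612) = -4/5 + 610 = 3046/5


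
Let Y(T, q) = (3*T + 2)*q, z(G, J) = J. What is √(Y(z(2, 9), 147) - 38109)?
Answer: I*√33846 ≈ 183.97*I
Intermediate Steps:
Y(T, q) = q*(2 + 3*T) (Y(T, q) = (2 + 3*T)*q = q*(2 + 3*T))
√(Y(z(2, 9), 147) - 38109) = √(147*(2 + 3*9) - 38109) = √(147*(2 + 27) - 38109) = √(147*29 - 38109) = √(4263 - 38109) = √(-33846) = I*√33846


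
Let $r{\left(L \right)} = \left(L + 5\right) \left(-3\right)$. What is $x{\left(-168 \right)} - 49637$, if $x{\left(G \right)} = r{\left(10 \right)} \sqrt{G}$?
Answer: $-49637 - 90 i \sqrt{42} \approx -49637.0 - 583.27 i$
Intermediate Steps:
$r{\left(L \right)} = -15 - 3 L$ ($r{\left(L \right)} = \left(5 + L\right) \left(-3\right) = -15 - 3 L$)
$x{\left(G \right)} = - 45 \sqrt{G}$ ($x{\left(G \right)} = \left(-15 - 30\right) \sqrt{G} = - 45 \sqrt{G}$)
$x{\left(-168 \right)} - 49637 = - 45 \sqrt{-168} - 49637 = - 45 \cdot 2 i \sqrt{42} - 49637 = - 90 i \sqrt{42} - 49637 = -49637 - 90 i \sqrt{42}$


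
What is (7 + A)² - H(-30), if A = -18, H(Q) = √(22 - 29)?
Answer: 121 - I*√7 ≈ 121.0 - 2.6458*I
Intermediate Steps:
H(Q) = I*√7 (H(Q) = √(-7) = I*√7)
(7 + A)² - H(-30) = (7 - 18)² - I*√7 = (-11)² - I*√7 = 121 - I*√7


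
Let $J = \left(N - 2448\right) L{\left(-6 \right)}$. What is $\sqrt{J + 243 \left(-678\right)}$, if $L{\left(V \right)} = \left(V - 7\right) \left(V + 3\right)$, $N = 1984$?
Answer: $5 i \sqrt{7314} \approx 427.61 i$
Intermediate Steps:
$L{\left(V \right)} = \left(-7 + V\right) \left(3 + V\right)$
$J = -18096$ ($J = \left(1984 - 2448\right) \left(-21 + \left(-6\right)^{2} - -24\right) = - 464 \left(-21 + 36 + 24\right) = \left(-464\right) 39 = -18096$)
$\sqrt{J + 243 \left(-678\right)} = \sqrt{-18096 + 243 \left(-678\right)} = \sqrt{-18096 - 164754} = \sqrt{-182850} = 5 i \sqrt{7314}$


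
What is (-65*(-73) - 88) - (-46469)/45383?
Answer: 211395100/45383 ≈ 4658.0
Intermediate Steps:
(-65*(-73) - 88) - (-46469)/45383 = (4745 - 88) - (-46469)/45383 = 4657 - 1*(-46469/45383) = 4657 + 46469/45383 = 211395100/45383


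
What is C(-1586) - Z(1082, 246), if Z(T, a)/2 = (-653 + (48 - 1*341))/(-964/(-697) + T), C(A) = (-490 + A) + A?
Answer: -1381961696/377559 ≈ -3660.3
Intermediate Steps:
C(A) = -490 + 2*A
Z(T, a) = -1892/(964/697 + T) (Z(T, a) = 2*((-653 + (48 - 1*341))/(-964/(-697) + T)) = 2*((-653 + (48 - 341))/(-964*(-1/697) + T)) = 2*((-653 - 293)/(964/697 + T)) = 2*(-946/(964/697 + T)) = -1892/(964/697 + T))
C(-1586) - Z(1082, 246) = (-490 + 2*(-1586)) - (-1318724)/(964 + 697*1082) = (-490 - 3172) - (-1318724)/(964 + 754154) = -3662 - (-1318724)/755118 = -3662 - 1*(-659362/377559) = -3662 + 659362/377559 = -1381961696/377559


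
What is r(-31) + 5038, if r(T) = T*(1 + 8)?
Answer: 4759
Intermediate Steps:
r(T) = 9*T (r(T) = T*9 = 9*T)
r(-31) + 5038 = 9*(-31) + 5038 = -279 + 5038 = 4759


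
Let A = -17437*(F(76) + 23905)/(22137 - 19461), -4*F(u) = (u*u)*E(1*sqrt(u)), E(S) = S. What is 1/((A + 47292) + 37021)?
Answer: 170559228124/3873839189044325 + 44919385952*sqrt(19)/3873839189044325 ≈ 9.4572e-5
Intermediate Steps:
F(u) = -u**(5/2)/4 (F(u) = -u*u*1*sqrt(u)/4 = -u**2*sqrt(u)/4 = -u**(5/2)/4)
A = -416831485/2676 + 12589514*sqrt(19)/669 (A = -17437*(-2888*sqrt(19) + 23905)/(22137 - 19461) = -(416831485/2676 - 12589514*sqrt(19)/669) = -17437*(23905/2676 - 722*sqrt(19)/669) = -416831485/2676 + 12589514*sqrt(19)/669 ≈ -73739.)
1/((A + 47292) + 37021) = 1/(((-416831485/2676 + 12589514*sqrt(19)/669) + 47292) + 37021) = 1/((-290278093/2676 + 12589514*sqrt(19)/669) + 37021) = 1/(-191209897/2676 + 12589514*sqrt(19)/669)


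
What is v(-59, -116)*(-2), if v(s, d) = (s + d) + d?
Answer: 582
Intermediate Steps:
v(s, d) = s + 2*d (v(s, d) = (d + s) + d = s + 2*d)
v(-59, -116)*(-2) = (-59 + 2*(-116))*(-2) = (-59 - 232)*(-2) = -291*(-2) = 582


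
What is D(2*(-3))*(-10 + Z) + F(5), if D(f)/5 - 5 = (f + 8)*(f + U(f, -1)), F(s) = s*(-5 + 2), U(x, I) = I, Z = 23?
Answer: -600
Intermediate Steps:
F(s) = -3*s (F(s) = s*(-3) = -3*s)
D(f) = 25 + 5*(-1 + f)*(8 + f) (D(f) = 25 + 5*((f + 8)*(f - 1)) = 25 + 5*((8 + f)*(-1 + f)) = 25 + 5*((-1 + f)*(8 + f)) = 25 + 5*(-1 + f)*(8 + f))
D(2*(-3))*(-10 + Z) + F(5) = (-15 + 5*(2*(-3))² + 35*(2*(-3)))*(-10 + 23) - 3*5 = (-15 + 5*(-6)² + 35*(-6))*13 - 15 = (-15 + 5*36 - 210)*13 - 15 = (-15 + 180 - 210)*13 - 15 = -45*13 - 15 = -585 - 15 = -600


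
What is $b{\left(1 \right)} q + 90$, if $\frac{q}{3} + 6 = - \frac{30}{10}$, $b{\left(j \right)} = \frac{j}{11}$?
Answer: $\frac{963}{11} \approx 87.545$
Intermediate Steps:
$b{\left(j \right)} = \frac{j}{11}$ ($b{\left(j \right)} = j \frac{1}{11} = \frac{j}{11}$)
$q = -27$ ($q = -18 + 3 \left(- \frac{30}{10}\right) = -18 + 3 \left(\left(-30\right) \frac{1}{10}\right) = -18 + 3 \left(-3\right) = -18 - 9 = -27$)
$b{\left(1 \right)} q + 90 = \frac{1}{11} \cdot 1 \left(-27\right) + 90 = \frac{1}{11} \left(-27\right) + 90 = - \frac{27}{11} + 90 = \frac{963}{11}$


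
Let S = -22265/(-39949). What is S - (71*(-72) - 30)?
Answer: 205440023/39949 ≈ 5142.6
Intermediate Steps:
S = 22265/39949 (S = -22265*(-1/39949) = 22265/39949 ≈ 0.55734)
S - (71*(-72) - 30) = 22265/39949 - (71*(-72) - 30) = 22265/39949 - (-5112 - 30) = 22265/39949 - 1*(-5142) = 22265/39949 + 5142 = 205440023/39949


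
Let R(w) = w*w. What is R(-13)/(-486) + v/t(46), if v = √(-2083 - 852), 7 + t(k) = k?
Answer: -169/486 + I*√2935/39 ≈ -0.34774 + 1.3891*I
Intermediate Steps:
R(w) = w²
t(k) = -7 + k
v = I*√2935 (v = √(-2935) = I*√2935 ≈ 54.176*I)
R(-13)/(-486) + v/t(46) = (-13)²/(-486) + (I*√2935)/(-7 + 46) = 169*(-1/486) + (I*√2935)/39 = -169/486 + (I*√2935)*(1/39) = -169/486 + I*√2935/39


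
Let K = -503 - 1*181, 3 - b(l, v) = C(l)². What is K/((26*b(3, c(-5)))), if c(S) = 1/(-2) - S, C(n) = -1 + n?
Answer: 342/13 ≈ 26.308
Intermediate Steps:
c(S) = -½ - S
b(l, v) = 3 - (-1 + l)²
K = -684 (K = -503 - 181 = -684)
K/((26*b(3, c(-5)))) = -684*1/(26*(3 - (-1 + 3)²)) = -684*1/(26*(3 - 1*2²)) = -684*1/(26*(3 - 1*4)) = -684*1/(26*(3 - 4)) = -684/(26*(-1)) = -684/(-26) = -684*(-1/26) = 342/13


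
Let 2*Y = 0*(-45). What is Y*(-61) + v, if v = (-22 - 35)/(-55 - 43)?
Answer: 57/98 ≈ 0.58163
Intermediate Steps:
v = 57/98 (v = -57/(-98) = -57*(-1/98) = 57/98 ≈ 0.58163)
Y = 0 (Y = (0*(-45))/2 = (1/2)*0 = 0)
Y*(-61) + v = 0*(-61) + 57/98 = 0 + 57/98 = 57/98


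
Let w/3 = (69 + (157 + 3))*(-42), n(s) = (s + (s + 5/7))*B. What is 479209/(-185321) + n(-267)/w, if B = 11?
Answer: -89179839179/37430764938 ≈ -2.3825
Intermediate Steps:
n(s) = 55/7 + 22*s (n(s) = (s + (s + 5/7))*11 = (s + (5/7 + s))*11 = (5/7 + 2*s)*11 = 55/7 + 22*s)
w = -28854 (w = 3*((69 + (157 + 3))*(-42)) = 3*((69 + 160)*(-42)) = 3*(229*(-42)) = 3*(-9618) = -28854)
479209/(-185321) + n(-267)/w = 479209/(-185321) + (55/7 + 22*(-267))/(-28854) = 479209*(-1/185321) + (55/7 - 5874)*(-1/28854) = -479209/185321 - 41063/7*(-1/28854) = -479209/185321 + 41063/201978 = -89179839179/37430764938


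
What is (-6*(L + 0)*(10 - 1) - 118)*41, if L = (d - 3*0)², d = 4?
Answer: -40262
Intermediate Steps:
L = 16 (L = (4 - 3*0)² = (4 + 0)² = 4² = 16)
(-6*(L + 0)*(10 - 1) - 118)*41 = (-6*(16 + 0)*(10 - 1) - 118)*41 = (-96*9 - 118)*41 = (-6*144 - 118)*41 = (-864 - 118)*41 = -982*41 = -40262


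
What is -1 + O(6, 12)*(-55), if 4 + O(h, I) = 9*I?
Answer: -5721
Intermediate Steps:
O(h, I) = -4 + 9*I
-1 + O(6, 12)*(-55) = -1 + (-4 + 9*12)*(-55) = -1 + (-4 + 108)*(-55) = -1 + 104*(-55) = -1 - 5720 = -5721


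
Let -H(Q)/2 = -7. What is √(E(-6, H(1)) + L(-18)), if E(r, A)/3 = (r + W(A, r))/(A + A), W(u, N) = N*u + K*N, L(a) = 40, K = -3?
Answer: √1582/7 ≈ 5.6821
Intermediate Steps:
H(Q) = 14 (H(Q) = -2*(-7) = 14)
W(u, N) = -3*N + N*u (W(u, N) = N*u - 3*N = -3*N + N*u)
E(r, A) = 3*(r + r*(-3 + A))/(2*A) (E(r, A) = 3*((r + r*(-3 + A))/(A + A)) = 3*((r + r*(-3 + A))/((2*A))) = 3*((r + r*(-3 + A))*(1/(2*A))) = 3*((r + r*(-3 + A))/(2*A)) = 3*(r + r*(-3 + A))/(2*A))
√(E(-6, H(1)) + L(-18)) = √((3/2)*(-6)*(-2 + 14)/14 + 40) = √((3/2)*(-6)*(1/14)*12 + 40) = √(-54/7 + 40) = √(226/7) = √1582/7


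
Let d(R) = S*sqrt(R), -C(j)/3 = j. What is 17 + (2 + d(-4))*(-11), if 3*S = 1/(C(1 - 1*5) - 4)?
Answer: -5 - 11*I/12 ≈ -5.0 - 0.91667*I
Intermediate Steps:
C(j) = -3*j
S = 1/24 (S = 1/(3*(-3*(1 - 1*5) - 4)) = 1/(3*(-3*(1 - 5) - 4)) = 1/(3*(-3*(-4) - 4)) = 1/(3*(12 - 4)) = (1/3)/8 = (1/3)*(1/8) = 1/24 ≈ 0.041667)
d(R) = sqrt(R)/24
17 + (2 + d(-4))*(-11) = 17 + (2 + sqrt(-4)/24)*(-11) = 17 + (2 + (2*I)/24)*(-11) = 17 + (2 + I/12)*(-11) = 17 + (-22 - 11*I/12) = -5 - 11*I/12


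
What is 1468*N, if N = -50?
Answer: -73400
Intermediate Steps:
1468*N = 1468*(-50) = -73400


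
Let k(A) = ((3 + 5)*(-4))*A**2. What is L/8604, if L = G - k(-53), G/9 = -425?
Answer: 86063/8604 ≈ 10.003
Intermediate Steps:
G = -3825 (G = 9*(-425) = -3825)
k(A) = -32*A**2 (k(A) = (8*(-4))*A**2 = -32*A**2)
L = 86063 (L = -3825 - (-32)*(-53)**2 = -3825 - (-32)*2809 = -3825 - 1*(-89888) = -3825 + 89888 = 86063)
L/8604 = 86063/8604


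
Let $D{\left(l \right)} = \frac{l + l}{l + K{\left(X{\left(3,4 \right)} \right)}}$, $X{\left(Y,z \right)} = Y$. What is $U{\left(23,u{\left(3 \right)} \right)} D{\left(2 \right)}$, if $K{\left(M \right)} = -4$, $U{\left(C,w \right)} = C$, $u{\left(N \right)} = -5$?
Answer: $-46$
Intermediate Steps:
$D{\left(l \right)} = \frac{2 l}{-4 + l}$ ($D{\left(l \right)} = \frac{l + l}{l - 4} = \frac{2 l}{-4 + l}$)
$U{\left(23,u{\left(3 \right)} \right)} D{\left(2 \right)} = 23 \cdot 2 \cdot 2 \frac{1}{-4 + 2} = 23 \cdot 2 \cdot 2 \frac{1}{-2} = 23 \cdot 2 \cdot 2 \left(- \frac{1}{2}\right) = 23 \left(-2\right) = -46$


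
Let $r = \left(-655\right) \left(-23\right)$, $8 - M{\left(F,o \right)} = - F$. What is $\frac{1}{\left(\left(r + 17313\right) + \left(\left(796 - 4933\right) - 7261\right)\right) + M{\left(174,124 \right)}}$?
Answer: $\frac{1}{21162} \approx 4.7254 \cdot 10^{-5}$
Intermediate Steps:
$M{\left(F,o \right)} = 8 + F$ ($M{\left(F,o \right)} = 8 - - F = 8 + F$)
$r = 15065$
$\frac{1}{\left(\left(r + 17313\right) + \left(\left(796 - 4933\right) - 7261\right)\right) + M{\left(174,124 \right)}} = \frac{1}{\left(\left(15065 + 17313\right) + \left(\left(796 - 4933\right) - 7261\right)\right) + \left(8 + 174\right)} = \frac{1}{\left(32378 - 11398\right) + 182} = \frac{1}{20980 + 182} = \frac{1}{21162}$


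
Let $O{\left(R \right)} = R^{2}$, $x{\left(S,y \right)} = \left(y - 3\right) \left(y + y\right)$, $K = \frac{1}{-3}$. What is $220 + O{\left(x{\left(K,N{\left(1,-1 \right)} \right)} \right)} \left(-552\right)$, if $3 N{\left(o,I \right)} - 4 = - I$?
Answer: $- \frac{288460}{27} \approx -10684.0$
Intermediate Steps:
$N{\left(o,I \right)} = \frac{4}{3} - \frac{I}{3}$ ($N{\left(o,I \right)} = \frac{4}{3} + \frac{\left(-1\right) I}{3} = \frac{4}{3} - \frac{I}{3}$)
$K = - \frac{1}{3} \approx -0.33333$
$x{\left(S,y \right)} = 2 y \left(-3 + y\right)$ ($x{\left(S,y \right)} = \left(-3 + y\right) 2 y = 2 y \left(-3 + y\right)$)
$220 + O{\left(x{\left(K,N{\left(1,-1 \right)} \right)} \right)} \left(-552\right) = 220 + \left(2 \left(\frac{4}{3} - - \frac{1}{3}\right) \left(-3 + \left(\frac{4}{3} - - \frac{1}{3}\right)\right)\right)^{2} \left(-552\right) = 220 + \left(2 \left(\frac{4}{3} + \frac{1}{3}\right) \left(-3 + \left(\frac{4}{3} + \frac{1}{3}\right)\right)\right)^{2} \left(-552\right) = 220 + \left(2 \cdot \frac{5}{3} \left(-3 + \frac{5}{3}\right)\right)^{2} \left(-552\right) = 220 + \left(2 \cdot \frac{5}{3} \left(- \frac{4}{3}\right)\right)^{2} \left(-552\right) = 220 + \left(- \frac{40}{9}\right)^{2} \left(-552\right) = 220 + \frac{1600}{81} \left(-552\right) = 220 - \frac{294400}{27} = - \frac{288460}{27}$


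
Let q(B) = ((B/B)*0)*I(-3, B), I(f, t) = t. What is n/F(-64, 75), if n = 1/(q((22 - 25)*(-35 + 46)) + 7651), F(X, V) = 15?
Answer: 1/114765 ≈ 8.7135e-6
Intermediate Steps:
q(B) = 0 (q(B) = ((B/B)*0)*B = (1*0)*B = 0*B = 0)
n = 1/7651 (n = 1/(0 + 7651) = 1/7651 ≈ 0.00013070)
n/F(-64, 75) = (1/7651)/15 = (1/7651)*(1/15) = 1/114765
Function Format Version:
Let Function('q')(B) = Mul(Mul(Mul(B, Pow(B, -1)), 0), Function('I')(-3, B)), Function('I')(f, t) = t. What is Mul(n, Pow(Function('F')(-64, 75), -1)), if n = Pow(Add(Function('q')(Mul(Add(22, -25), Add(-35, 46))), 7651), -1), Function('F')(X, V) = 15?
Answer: Rational(1, 114765) ≈ 8.7135e-6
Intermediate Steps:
Function('q')(B) = 0 (Function('q')(B) = Mul(Mul(Mul(B, Pow(B, -1)), 0), B) = Mul(Mul(1, 0), B) = Mul(0, B) = 0)
n = Rational(1, 7651) (n = Pow(Add(0, 7651), -1) = Pow(7651, -1) = Rational(1, 7651) ≈ 0.00013070)
Mul(n, Pow(Function('F')(-64, 75), -1)) = Mul(Rational(1, 7651), Pow(15, -1)) = Mul(Rational(1, 7651), Rational(1, 15)) = Rational(1, 114765)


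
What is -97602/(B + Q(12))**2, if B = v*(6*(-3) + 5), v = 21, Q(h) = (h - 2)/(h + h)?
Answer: -14054688/10699441 ≈ -1.3136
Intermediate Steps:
Q(h) = (-2 + h)/(2*h) (Q(h) = (-2 + h)/((2*h)) = (-2 + h)*(1/(2*h)) = (-2 + h)/(2*h))
B = -273 (B = 21*(6*(-3) + 5) = 21*(-18 + 5) = 21*(-13) = -273)
-97602/(B + Q(12))**2 = -97602/(-273 + (1/2)*(-2 + 12)/12)**2 = -97602/(-273 + (1/2)*(1/12)*10)**2 = -97602/(-273 + 5/12)**2 = -97602/((-3271/12)**2) = -97602/10699441/144 = -97602*144/10699441 = -14054688/10699441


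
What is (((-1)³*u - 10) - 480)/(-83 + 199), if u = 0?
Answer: -245/58 ≈ -4.2241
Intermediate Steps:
(((-1)³*u - 10) - 480)/(-83 + 199) = (((-1)³*0 - 10) - 480)/(-83 + 199) = ((-1*0 - 10) - 480)/116 = ((0 - 10) - 480)*(1/116) = (-10 - 480)*(1/116) = -490*1/116 = -245/58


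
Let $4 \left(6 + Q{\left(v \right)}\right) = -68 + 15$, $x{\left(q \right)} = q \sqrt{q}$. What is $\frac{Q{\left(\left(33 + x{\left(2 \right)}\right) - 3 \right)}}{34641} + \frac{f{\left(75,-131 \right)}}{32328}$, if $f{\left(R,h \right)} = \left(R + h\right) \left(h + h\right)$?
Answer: $\frac{28201691}{62215236} \approx 0.45329$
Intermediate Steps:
$x{\left(q \right)} = q^{\frac{3}{2}}$
$Q{\left(v \right)} = - \frac{77}{4}$ ($Q{\left(v \right)} = -6 + \frac{-68 + 15}{4} = -6 + \frac{1}{4} \left(-53\right) = -6 - \frac{53}{4} = - \frac{77}{4}$)
$f{\left(R,h \right)} = 2 h \left(R + h\right)$ ($f{\left(R,h \right)} = \left(R + h\right) 2 h = 2 h \left(R + h\right)$)
$\frac{Q{\left(\left(33 + x{\left(2 \right)}\right) - 3 \right)}}{34641} + \frac{f{\left(75,-131 \right)}}{32328} = - \frac{77}{4 \cdot 34641} + \frac{2 \left(-131\right) \left(75 - 131\right)}{32328} = \left(- \frac{77}{4}\right) \frac{1}{34641} + 2 \left(-131\right) \left(-56\right) \frac{1}{32328} = - \frac{77}{138564} + 14672 \cdot \frac{1}{32328} = - \frac{77}{138564} + \frac{1834}{4041} = \frac{28201691}{62215236}$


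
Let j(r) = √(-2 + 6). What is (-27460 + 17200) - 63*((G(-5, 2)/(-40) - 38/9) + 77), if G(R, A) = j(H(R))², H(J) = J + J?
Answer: -148387/10 ≈ -14839.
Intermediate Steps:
H(J) = 2*J
j(r) = 2 (j(r) = √4 = 2)
G(R, A) = 4 (G(R, A) = 2² = 4)
(-27460 + 17200) - 63*((G(-5, 2)/(-40) - 38/9) + 77) = (-27460 + 17200) - 63*((4/(-40) - 38/9) + 77) = -10260 - 63*((4*(-1/40) - 38*⅑) + 77) = -10260 - 63*((-⅒ - 38/9) + 77) = -10260 - 63*(-389/90 + 77) = -10260 - 63*6541/90 = -10260 - 45787/10 = -148387/10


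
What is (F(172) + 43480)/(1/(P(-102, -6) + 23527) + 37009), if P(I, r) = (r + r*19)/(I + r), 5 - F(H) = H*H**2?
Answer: -1068286050139/7836766786 ≈ -136.32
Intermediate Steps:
F(H) = 5 - H**3 (F(H) = 5 - H*H**2 = 5 - H**3)
P(I, r) = 20*r/(I + r) (P(I, r) = (r + 19*r)/(I + r) = (20*r)/(I + r) = 20*r/(I + r))
(F(172) + 43480)/(1/(P(-102, -6) + 23527) + 37009) = ((5 - 1*172**3) + 43480)/(1/(20*(-6)/(-102 - 6) + 23527) + 37009) = ((5 - 1*5088448) + 43480)/(1/(20*(-6)/(-108) + 23527) + 37009) = ((5 - 5088448) + 43480)/(1/(20*(-6)*(-1/108) + 23527) + 37009) = (-5088443 + 43480)/(1/(10/9 + 23527) + 37009) = -5044963/(1/(211753/9) + 37009) = -5044963/(9/211753 + 37009) = -5044963/7836766786/211753 = -5044963*211753/7836766786 = -1068286050139/7836766786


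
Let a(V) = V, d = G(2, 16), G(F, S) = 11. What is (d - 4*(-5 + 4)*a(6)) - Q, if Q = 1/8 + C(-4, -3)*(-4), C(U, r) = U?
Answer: 151/8 ≈ 18.875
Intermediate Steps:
d = 11
Q = 129/8 (Q = 1/8 - 4*(-4) = 1/8 + 16 = 129/8 ≈ 16.125)
(d - 4*(-5 + 4)*a(6)) - Q = (11 - 4*(-5 + 4)*6) - 1*129/8 = (11 - 4*(-1)*6) - 129/8 = (11 - (-4)*6) - 129/8 = (11 - 1*(-24)) - 129/8 = (11 + 24) - 129/8 = 35 - 129/8 = 151/8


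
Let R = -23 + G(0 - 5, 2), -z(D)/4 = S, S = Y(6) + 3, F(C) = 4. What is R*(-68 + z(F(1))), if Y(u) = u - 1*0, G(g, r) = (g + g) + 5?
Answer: 2912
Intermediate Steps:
G(g, r) = 5 + 2*g (G(g, r) = 2*g + 5 = 5 + 2*g)
Y(u) = u (Y(u) = u + 0 = u)
S = 9 (S = 6 + 3 = 9)
z(D) = -36 (z(D) = -4*9 = -36)
R = -28 (R = -23 + (5 + 2*(0 - 5)) = -23 + (5 + 2*(-5)) = -23 + (5 - 10) = -23 - 5 = -28)
R*(-68 + z(F(1))) = -28*(-68 - 36) = -28*(-104) = 2912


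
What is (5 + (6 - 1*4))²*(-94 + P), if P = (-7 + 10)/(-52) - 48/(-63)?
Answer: -713153/156 ≈ -4571.5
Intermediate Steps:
P = 769/1092 (P = 3*(-1/52) - 48*(-1/63) = -3/52 + 16/21 = 769/1092 ≈ 0.70421)
(5 + (6 - 1*4))²*(-94 + P) = (5 + (6 - 1*4))²*(-94 + 769/1092) = (5 + (6 - 4))²*(-101879/1092) = (5 + 2)²*(-101879/1092) = 7²*(-101879/1092) = 49*(-101879/1092) = -713153/156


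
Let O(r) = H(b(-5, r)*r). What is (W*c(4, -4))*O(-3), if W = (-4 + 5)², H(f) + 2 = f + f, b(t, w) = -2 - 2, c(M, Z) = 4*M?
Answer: 352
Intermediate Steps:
b(t, w) = -4
H(f) = -2 + 2*f (H(f) = -2 + (f + f) = -2 + 2*f)
O(r) = -2 - 8*r (O(r) = -2 + 2*(-4*r) = -2 - 8*r)
W = 1 (W = 1² = 1)
(W*c(4, -4))*O(-3) = (1*(4*4))*(-2 - 8*(-3)) = (1*16)*(-2 + 24) = 16*22 = 352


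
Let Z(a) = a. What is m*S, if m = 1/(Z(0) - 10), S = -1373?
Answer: 1373/10 ≈ 137.30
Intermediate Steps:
m = -1/10 (m = 1/(0 - 10) = 1/(-10) = -1/10 ≈ -0.10000)
m*S = -1/10*(-1373) = 1373/10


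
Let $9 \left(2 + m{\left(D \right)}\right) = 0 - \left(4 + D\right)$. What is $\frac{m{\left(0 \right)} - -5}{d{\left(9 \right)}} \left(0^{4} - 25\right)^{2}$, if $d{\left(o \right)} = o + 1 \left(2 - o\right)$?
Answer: $\frac{14375}{18} \approx 798.61$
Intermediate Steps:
$d{\left(o \right)} = 2$ ($d{\left(o \right)} = o - \left(-2 + o\right) = 2$)
$m{\left(D \right)} = - \frac{22}{9} - \frac{D}{9}$ ($m{\left(D \right)} = -2 + \frac{0 - \left(4 + D\right)}{9} = -2 + \frac{-4 - D}{9} = -2 - \left(\frac{4}{9} + \frac{D}{9}\right) = - \frac{22}{9} - \frac{D}{9}$)
$\frac{m{\left(0 \right)} - -5}{d{\left(9 \right)}} \left(0^{4} - 25\right)^{2} = \frac{\left(- \frac{22}{9} - 0\right) - -5}{2} \left(0^{4} - 25\right)^{2} = \left(\left(- \frac{22}{9} + 0\right) + 5\right) \frac{1}{2} \left(0 - 25\right)^{2} = \left(- \frac{22}{9} + 5\right) \frac{1}{2} \left(0 - 25\right)^{2} = \frac{23}{9} \cdot \frac{1}{2} \left(-25\right)^{2} = \frac{23}{18} \cdot 625 = \frac{14375}{18}$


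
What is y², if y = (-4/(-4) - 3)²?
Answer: 16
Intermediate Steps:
y = 4 (y = (-4*(-¼) - 3)² = (1 - 3)² = (-2)² = 4)
y² = 4² = 16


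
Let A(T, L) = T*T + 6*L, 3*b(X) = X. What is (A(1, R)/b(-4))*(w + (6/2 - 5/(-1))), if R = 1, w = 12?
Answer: -105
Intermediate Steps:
b(X) = X/3
A(T, L) = T**2 + 6*L
(A(1, R)/b(-4))*(w + (6/2 - 5/(-1))) = ((1**2 + 6*1)/(((1/3)*(-4))))*(12 + (6/2 - 5/(-1))) = ((1 + 6)/(-4/3))*(12 + (6*(1/2) - 5*(-1))) = (7*(-3/4))*(12 + (3 + 5)) = -21*(12 + 8)/4 = -21/4*20 = -105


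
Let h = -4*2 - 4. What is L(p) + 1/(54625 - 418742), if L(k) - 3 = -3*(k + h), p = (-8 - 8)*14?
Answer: 258887186/364117 ≈ 711.00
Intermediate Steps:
p = -224 (p = -16*14 = -224)
h = -12 (h = -8 - 4 = -12)
L(k) = 39 - 3*k (L(k) = 3 - 3*(k - 12) = 3 - 3*(-12 + k) = 3 + (36 - 3*k) = 39 - 3*k)
L(p) + 1/(54625 - 418742) = (39 - 3*(-224)) + 1/(54625 - 418742) = (39 + 672) + 1/(-364117) = 711 - 1/364117 = 258887186/364117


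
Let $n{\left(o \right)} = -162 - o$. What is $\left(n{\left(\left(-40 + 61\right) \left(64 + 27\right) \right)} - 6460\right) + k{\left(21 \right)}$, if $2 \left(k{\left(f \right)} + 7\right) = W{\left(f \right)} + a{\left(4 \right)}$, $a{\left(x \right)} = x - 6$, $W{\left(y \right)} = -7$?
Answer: $- \frac{17089}{2} \approx -8544.5$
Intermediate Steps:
$a{\left(x \right)} = -6 + x$ ($a{\left(x \right)} = x - 6 = -6 + x$)
$k{\left(f \right)} = - \frac{23}{2}$ ($k{\left(f \right)} = -7 + \frac{-7 + \left(-6 + 4\right)}{2} = -7 + \frac{-7 - 2}{2} = -7 + \frac{1}{2} \left(-9\right) = -7 - \frac{9}{2} = - \frac{23}{2}$)
$\left(n{\left(\left(-40 + 61\right) \left(64 + 27\right) \right)} - 6460\right) + k{\left(21 \right)} = \left(\left(-162 - \left(-40 + 61\right) \left(64 + 27\right)\right) - 6460\right) - \frac{23}{2} = \left(\left(-162 - 21 \cdot 91\right) - 6460\right) - \frac{23}{2} = \left(\left(-162 - 1911\right) - 6460\right) - \frac{23}{2} = \left(-2073 - 6460\right) - \frac{23}{2} = -8533 - \frac{23}{2} = - \frac{17089}{2}$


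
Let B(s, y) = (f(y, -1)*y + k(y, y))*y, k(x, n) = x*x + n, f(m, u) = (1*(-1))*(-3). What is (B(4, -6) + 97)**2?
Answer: 625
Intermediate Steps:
f(m, u) = 3 (f(m, u) = -1*(-3) = 3)
k(x, n) = n + x**2 (k(x, n) = x**2 + n = n + x**2)
B(s, y) = y*(y**2 + 4*y) (B(s, y) = (3*y + (y + y**2))*y = (y**2 + 4*y)*y = y*(y**2 + 4*y))
(B(4, -6) + 97)**2 = ((-6)**2*(4 - 6) + 97)**2 = (36*(-2) + 97)**2 = (-72 + 97)**2 = 25**2 = 625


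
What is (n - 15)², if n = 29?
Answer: 196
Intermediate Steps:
(n - 15)² = (29 - 15)² = 14² = 196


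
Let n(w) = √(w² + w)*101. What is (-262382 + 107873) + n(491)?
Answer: -154509 + 202*√60393 ≈ -1.0487e+5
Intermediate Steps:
n(w) = 101*√(w + w²) (n(w) = √(w + w²)*101 = 101*√(w + w²))
(-262382 + 107873) + n(491) = (-262382 + 107873) + 101*√(491*(1 + 491)) = -154509 + 101*√(491*492) = -154509 + 101*√241572 = -154509 + 101*(2*√60393) = -154509 + 202*√60393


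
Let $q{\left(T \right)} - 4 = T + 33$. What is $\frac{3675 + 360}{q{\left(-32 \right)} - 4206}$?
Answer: $- \frac{4035}{4201} \approx -0.96049$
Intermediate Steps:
$q{\left(T \right)} = 37 + T$ ($q{\left(T \right)} = 4 + \left(T + 33\right) = 4 + \left(33 + T\right) = 37 + T$)
$\frac{3675 + 360}{q{\left(-32 \right)} - 4206} = \frac{3675 + 360}{\left(37 - 32\right) - 4206} = \frac{4035}{5 - 4206} = \frac{4035}{-4201} = 4035 \left(- \frac{1}{4201}\right) = - \frac{4035}{4201}$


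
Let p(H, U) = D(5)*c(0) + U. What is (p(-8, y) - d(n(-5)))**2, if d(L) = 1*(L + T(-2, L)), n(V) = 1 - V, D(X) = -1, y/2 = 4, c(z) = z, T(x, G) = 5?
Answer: 9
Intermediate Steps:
y = 8 (y = 2*4 = 8)
p(H, U) = U (p(H, U) = -1*0 + U = 0 + U = U)
d(L) = 5 + L (d(L) = 1*(L + 5) = 1*(5 + L) = 5 + L)
(p(-8, y) - d(n(-5)))**2 = (8 - (5 + (1 - 1*(-5))))**2 = (8 - (5 + (1 + 5)))**2 = (8 - (5 + 6))**2 = (8 - 1*11)**2 = (8 - 11)**2 = (-3)**2 = 9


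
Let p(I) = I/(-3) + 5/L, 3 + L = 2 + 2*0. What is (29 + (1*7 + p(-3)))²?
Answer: 1024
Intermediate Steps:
L = -1 (L = -3 + (2 + 2*0) = -3 + (2 + 0) = -3 + 2 = -1)
p(I) = -5 - I/3 (p(I) = I/(-3) + 5/(-1) = I*(-⅓) + 5*(-1) = -I/3 - 5 = -5 - I/3)
(29 + (1*7 + p(-3)))² = (29 + (1*7 + (-5 - ⅓*(-3))))² = (29 + (7 + (-5 + 1)))² = (29 + (7 - 4))² = (29 + 3)² = 32² = 1024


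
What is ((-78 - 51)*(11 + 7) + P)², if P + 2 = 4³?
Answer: 5107600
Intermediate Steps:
P = 62 (P = -2 + 4³ = -2 + 64 = 62)
((-78 - 51)*(11 + 7) + P)² = ((-78 - 51)*(11 + 7) + 62)² = (-129*18 + 62)² = (-2322 + 62)² = (-2260)² = 5107600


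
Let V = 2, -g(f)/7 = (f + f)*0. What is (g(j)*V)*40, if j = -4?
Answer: 0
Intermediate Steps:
g(f) = 0 (g(f) = -7*(f + f)*0 = -7*2*f*0 = -7*0 = 0)
(g(j)*V)*40 = (0*2)*40 = 0*40 = 0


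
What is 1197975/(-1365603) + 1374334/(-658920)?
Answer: -444360720067/149970521460 ≈ -2.9630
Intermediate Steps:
1197975/(-1365603) + 1374334/(-658920) = 1197975*(-1/1365603) + 1374334*(-1/658920) = -399325/455201 - 687167/329460 = -444360720067/149970521460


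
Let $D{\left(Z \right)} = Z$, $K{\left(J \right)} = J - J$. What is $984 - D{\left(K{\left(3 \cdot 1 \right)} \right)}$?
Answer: $984$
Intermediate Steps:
$K{\left(J \right)} = 0$
$984 - D{\left(K{\left(3 \cdot 1 \right)} \right)} = 984 - 0 = 984 + 0 = 984$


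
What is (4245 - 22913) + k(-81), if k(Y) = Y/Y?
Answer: -18667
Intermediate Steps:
k(Y) = 1
(4245 - 22913) + k(-81) = (4245 - 22913) + 1 = -18668 + 1 = -18667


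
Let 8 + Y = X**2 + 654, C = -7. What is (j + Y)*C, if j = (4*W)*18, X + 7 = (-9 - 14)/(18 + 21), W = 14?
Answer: -18223450/1521 ≈ -11981.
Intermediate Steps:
X = -296/39 (X = -7 + (-9 - 14)/(18 + 21) = -7 - 23/39 = -296/39 ≈ -7.5897)
j = 1008 (j = (4*14)*18 = 56*18 = 1008)
Y = 1070182/1521 (Y = -8 + ((-296/39)**2 + 654) = -8 + (87616/1521 + 654) = -8 + 1082350/1521 = 1070182/1521 ≈ 703.60)
(j + Y)*C = (1008 + 1070182/1521)*(-7) = (2603350/1521)*(-7) = -18223450/1521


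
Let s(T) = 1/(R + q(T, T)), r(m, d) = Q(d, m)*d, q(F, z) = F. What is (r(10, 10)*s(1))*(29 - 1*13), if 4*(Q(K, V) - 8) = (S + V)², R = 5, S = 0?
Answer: 880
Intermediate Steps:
Q(K, V) = 8 + V²/4 (Q(K, V) = 8 + (0 + V)²/4 = 8 + V²/4)
r(m, d) = d*(8 + m²/4) (r(m, d) = (8 + m²/4)*d = d*(8 + m²/4))
s(T) = 1/(5 + T)
(r(10, 10)*s(1))*(29 - 1*13) = (((¼)*10*(32 + 10²))/(5 + 1))*(29 - 1*13) = (((¼)*10*(32 + 100))/6)*(29 - 13) = (((¼)*10*132)*(⅙))*16 = (330*(⅙))*16 = 55*16 = 880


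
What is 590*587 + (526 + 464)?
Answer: 347320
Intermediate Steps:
590*587 + (526 + 464) = 346330 + 990 = 347320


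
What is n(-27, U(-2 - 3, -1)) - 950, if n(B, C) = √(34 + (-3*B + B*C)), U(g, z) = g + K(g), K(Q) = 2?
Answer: -936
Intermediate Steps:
U(g, z) = 2 + g (U(g, z) = g + 2 = 2 + g)
n(B, C) = √(34 - 3*B + B*C)
n(-27, U(-2 - 3, -1)) - 950 = √(34 - 3*(-27) - 27*(2 + (-2 - 3))) - 950 = √(34 + 81 - 27*(2 - 5)) - 950 = √(34 + 81 - 27*(-3)) - 950 = √(34 + 81 + 81) - 950 = √196 - 950 = 14 - 950 = -936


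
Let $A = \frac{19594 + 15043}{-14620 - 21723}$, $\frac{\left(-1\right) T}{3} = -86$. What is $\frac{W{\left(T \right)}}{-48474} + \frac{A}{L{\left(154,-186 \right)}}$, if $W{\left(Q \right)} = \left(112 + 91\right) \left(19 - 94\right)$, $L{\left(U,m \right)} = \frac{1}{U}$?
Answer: $- \frac{86003914759}{587230194} \approx -146.46$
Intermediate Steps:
$T = 258$ ($T = \left(-3\right) \left(-86\right) = 258$)
$A = - \frac{34637}{36343}$ ($A = \frac{34637}{-36343} = 34637 \left(- \frac{1}{36343}\right) = - \frac{34637}{36343} \approx -0.95306$)
$W{\left(Q \right)} = -15225$ ($W{\left(Q \right)} = 203 \left(-75\right) = -15225$)
$\frac{W{\left(T \right)}}{-48474} + \frac{A}{L{\left(154,-186 \right)}} = - \frac{15225}{-48474} - \frac{34637}{36343 \cdot \frac{1}{154}} = \left(-15225\right) \left(- \frac{1}{48474}\right) - \frac{34637 \frac{1}{\frac{1}{154}}}{36343} = \frac{5075}{16158} - \frac{5334098}{36343} = - \frac{86003914759}{587230194}$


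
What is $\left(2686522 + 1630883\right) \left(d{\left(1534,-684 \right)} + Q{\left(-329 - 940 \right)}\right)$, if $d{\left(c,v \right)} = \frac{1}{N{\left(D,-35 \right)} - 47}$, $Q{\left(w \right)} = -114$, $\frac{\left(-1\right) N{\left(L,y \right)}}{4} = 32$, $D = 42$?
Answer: $- \frac{17227309431}{35} \approx -4.9221 \cdot 10^{8}$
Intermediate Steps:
$N{\left(L,y \right)} = -128$ ($N{\left(L,y \right)} = \left(-4\right) 32 = -128$)
$d{\left(c,v \right)} = - \frac{1}{175}$ ($d{\left(c,v \right)} = \frac{1}{-128 - 47} = \frac{1}{-175} = - \frac{1}{175}$)
$\left(2686522 + 1630883\right) \left(d{\left(1534,-684 \right)} + Q{\left(-329 - 940 \right)}\right) = \left(2686522 + 1630883\right) \left(- \frac{1}{175} - 114\right) = 4317405 \left(- \frac{19951}{175}\right) = - \frac{17227309431}{35}$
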